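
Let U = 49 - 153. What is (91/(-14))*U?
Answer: 676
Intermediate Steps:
U = -104
(91/(-14))*U = (91/(-14))*(-104) = (91*(-1/14))*(-104) = -13/2*(-104) = 676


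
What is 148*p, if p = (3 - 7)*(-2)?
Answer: 1184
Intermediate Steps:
p = 8 (p = -4*(-2) = 8)
148*p = 148*8 = 1184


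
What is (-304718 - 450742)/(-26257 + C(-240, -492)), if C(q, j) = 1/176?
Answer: 132960960/4621231 ≈ 28.772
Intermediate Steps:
C(q, j) = 1/176
(-304718 - 450742)/(-26257 + C(-240, -492)) = (-304718 - 450742)/(-26257 + 1/176) = -755460/(-4621231/176) = -755460*(-176/4621231) = 132960960/4621231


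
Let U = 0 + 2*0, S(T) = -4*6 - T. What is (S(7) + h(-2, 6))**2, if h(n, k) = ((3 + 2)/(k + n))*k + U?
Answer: 2209/4 ≈ 552.25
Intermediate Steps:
S(T) = -24 - T
U = 0 (U = 0 + 0 = 0)
h(n, k) = 5*k/(k + n) (h(n, k) = ((3 + 2)/(k + n))*k + 0 = (5/(k + n))*k + 0 = 5*k/(k + n) + 0 = 5*k/(k + n))
(S(7) + h(-2, 6))**2 = ((-24 - 1*7) + 5*6/(6 - 2))**2 = ((-24 - 7) + 5*6/4)**2 = (-31 + 5*6*(1/4))**2 = (-31 + 15/2)**2 = (-47/2)**2 = 2209/4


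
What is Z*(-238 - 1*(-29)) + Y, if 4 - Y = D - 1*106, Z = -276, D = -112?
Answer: 57906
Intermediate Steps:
Y = 222 (Y = 4 - (-112 - 1*106) = 4 - (-112 - 106) = 4 - 1*(-218) = 4 + 218 = 222)
Z*(-238 - 1*(-29)) + Y = -276*(-238 - 1*(-29)) + 222 = -276*(-238 + 29) + 222 = -276*(-209) + 222 = 57684 + 222 = 57906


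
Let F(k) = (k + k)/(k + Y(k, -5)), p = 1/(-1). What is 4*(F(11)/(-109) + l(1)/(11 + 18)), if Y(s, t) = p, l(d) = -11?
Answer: -25256/15805 ≈ -1.5980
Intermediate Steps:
p = -1
Y(s, t) = -1
F(k) = 2*k/(-1 + k) (F(k) = (k + k)/(k - 1) = (2*k)/(-1 + k) = 2*k/(-1 + k))
4*(F(11)/(-109) + l(1)/(11 + 18)) = 4*((2*11/(-1 + 11))/(-109) - 11/(11 + 18)) = 4*((2*11/10)*(-1/109) - 11/29) = 4*((2*11*(⅒))*(-1/109) - 11*1/29) = 4*((11/5)*(-1/109) - 11/29) = 4*(-11/545 - 11/29) = 4*(-6314/15805) = -25256/15805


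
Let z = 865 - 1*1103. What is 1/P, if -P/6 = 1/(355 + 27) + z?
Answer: 191/272745 ≈ 0.00070029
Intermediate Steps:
z = -238 (z = 865 - 1103 = -238)
P = 272745/191 (P = -6*(1/(355 + 27) - 238) = -6*(1/382 - 238) = -6*(-90915/382) = 272745/191 ≈ 1428.0)
1/P = 1/(272745/191) = 191/272745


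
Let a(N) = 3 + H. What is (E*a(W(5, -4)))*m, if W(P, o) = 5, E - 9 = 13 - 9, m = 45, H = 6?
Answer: 5265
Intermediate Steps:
E = 13 (E = 9 + (13 - 9) = 9 + 4 = 13)
a(N) = 9 (a(N) = 3 + 6 = 9)
(E*a(W(5, -4)))*m = (13*9)*45 = 117*45 = 5265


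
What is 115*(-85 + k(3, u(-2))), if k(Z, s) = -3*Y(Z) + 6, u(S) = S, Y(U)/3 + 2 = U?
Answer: -10120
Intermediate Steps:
Y(U) = -6 + 3*U
k(Z, s) = 24 - 9*Z (k(Z, s) = -3*(-6 + 3*Z) + 6 = (18 - 9*Z) + 6 = 24 - 9*Z)
115*(-85 + k(3, u(-2))) = 115*(-85 + (24 - 9*3)) = 115*(-85 + (24 - 27)) = 115*(-85 - 3) = 115*(-88) = -10120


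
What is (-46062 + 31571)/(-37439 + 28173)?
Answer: 14491/9266 ≈ 1.5639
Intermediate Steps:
(-46062 + 31571)/(-37439 + 28173) = -14491/(-9266) = -14491*(-1/9266) = 14491/9266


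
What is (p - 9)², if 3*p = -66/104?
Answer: 229441/2704 ≈ 84.852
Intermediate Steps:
p = -11/52 (p = (-66/104)/3 = (-66*1/104)/3 = (⅓)*(-33/52) = -11/52 ≈ -0.21154)
(p - 9)² = (-11/52 - 9)² = (-479/52)² = 229441/2704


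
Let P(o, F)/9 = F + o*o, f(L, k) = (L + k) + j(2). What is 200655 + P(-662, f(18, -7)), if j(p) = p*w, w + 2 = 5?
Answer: 4145004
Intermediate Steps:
w = 3 (w = -2 + 5 = 3)
j(p) = 3*p (j(p) = p*3 = 3*p)
f(L, k) = 6 + L + k (f(L, k) = (L + k) + 3*2 = (L + k) + 6 = 6 + L + k)
P(o, F) = 9*F + 9*o² (P(o, F) = 9*(F + o*o) = 9*(F + o²) = 9*F + 9*o²)
200655 + P(-662, f(18, -7)) = 200655 + (9*(6 + 18 - 7) + 9*(-662)²) = 200655 + (9*17 + 9*438244) = 200655 + (153 + 3944196) = 200655 + 3944349 = 4145004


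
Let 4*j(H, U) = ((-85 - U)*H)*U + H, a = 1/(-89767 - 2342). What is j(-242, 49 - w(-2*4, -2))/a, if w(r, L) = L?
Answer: -77291885715/2 ≈ -3.8646e+10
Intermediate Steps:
a = -1/92109 (a = 1/(-92109) = -1/92109 ≈ -1.0857e-5)
j(H, U) = H/4 + H*U*(-85 - U)/4 (j(H, U) = (((-85 - U)*H)*U + H)/4 = ((H*(-85 - U))*U + H)/4 = (H*U*(-85 - U) + H)/4 = (H + H*U*(-85 - U))/4 = H/4 + H*U*(-85 - U)/4)
j(-242, 49 - w(-2*4, -2))/a = ((1/4)*(-242)*(1 - (49 - 1*(-2))**2 - 85*(49 - 1*(-2))))/(-1/92109) = ((1/4)*(-242)*(1 - (49 + 2)**2 - 85*(49 + 2)))*(-92109) = ((1/4)*(-242)*(1 - 1*51**2 - 85*51))*(-92109) = ((1/4)*(-242)*(1 - 1*2601 - 4335))*(-92109) = ((1/4)*(-242)*(1 - 2601 - 4335))*(-92109) = ((1/4)*(-242)*(-6935))*(-92109) = (839135/2)*(-92109) = -77291885715/2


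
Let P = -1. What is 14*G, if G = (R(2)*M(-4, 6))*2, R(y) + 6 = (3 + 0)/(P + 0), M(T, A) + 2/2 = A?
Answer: -1260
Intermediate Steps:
M(T, A) = -1 + A
R(y) = -9 (R(y) = -6 + (3 + 0)/(-1 + 0) = -6 + 3/(-1) = -6 + 3*(-1) = -6 - 3 = -9)
G = -90 (G = -9*(-1 + 6)*2 = -9*5*2 = -45*2 = -90)
14*G = 14*(-90) = -1260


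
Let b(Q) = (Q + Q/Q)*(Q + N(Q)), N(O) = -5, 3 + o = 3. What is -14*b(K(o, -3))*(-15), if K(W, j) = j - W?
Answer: 3360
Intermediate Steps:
o = 0 (o = -3 + 3 = 0)
b(Q) = (1 + Q)*(-5 + Q) (b(Q) = (Q + Q/Q)*(Q - 5) = (Q + 1)*(-5 + Q) = (1 + Q)*(-5 + Q))
-14*b(K(o, -3))*(-15) = -14*(-5 + (-3 - 1*0)² - 4*(-3 - 1*0))*(-15) = -14*(-5 + (-3 + 0)² - 4*(-3 + 0))*(-15) = -14*(-5 + (-3)² - 4*(-3))*(-15) = -14*(-5 + 9 + 12)*(-15) = -14*16*(-15) = -224*(-15) = 3360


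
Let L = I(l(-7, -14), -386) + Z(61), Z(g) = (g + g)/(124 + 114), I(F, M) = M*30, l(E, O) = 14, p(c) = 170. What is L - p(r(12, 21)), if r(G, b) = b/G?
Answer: -1398189/119 ≈ -11749.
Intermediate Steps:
I(F, M) = 30*M
Z(g) = g/119 (Z(g) = (2*g)/238 = (2*g)*(1/238) = g/119)
L = -1377959/119 (L = 30*(-386) + (1/119)*61 = -11580 + 61/119 = -1377959/119 ≈ -11579.)
L - p(r(12, 21)) = -1377959/119 - 1*170 = -1377959/119 - 170 = -1398189/119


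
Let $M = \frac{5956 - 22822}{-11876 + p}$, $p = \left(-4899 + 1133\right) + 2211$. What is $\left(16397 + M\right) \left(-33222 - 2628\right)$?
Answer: $- \frac{2631927427350}{4477} \approx -5.8788 \cdot 10^{8}$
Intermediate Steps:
$p = -1555$ ($p = -3766 + 2211 = -1555$)
$M = \frac{5622}{4477}$ ($M = \frac{5956 - 22822}{-11876 - 1555} = - \frac{16866}{-13431} = \left(-16866\right) \left(- \frac{1}{13431}\right) = \frac{5622}{4477} \approx 1.2558$)
$\left(16397 + M\right) \left(-33222 - 2628\right) = \left(16397 + \frac{5622}{4477}\right) \left(-33222 - 2628\right) = \frac{73414991}{4477} \left(-35850\right) = - \frac{2631927427350}{4477}$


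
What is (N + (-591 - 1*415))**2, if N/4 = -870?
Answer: 20124196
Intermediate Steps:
N = -3480 (N = 4*(-870) = -3480)
(N + (-591 - 1*415))**2 = (-3480 + (-591 - 1*415))**2 = (-3480 + (-591 - 415))**2 = (-3480 - 1006)**2 = (-4486)**2 = 20124196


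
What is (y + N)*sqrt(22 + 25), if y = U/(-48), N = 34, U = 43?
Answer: 1589*sqrt(47)/48 ≈ 226.95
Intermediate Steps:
y = -43/48 (y = 43/(-48) = 43*(-1/48) = -43/48 ≈ -0.89583)
(y + N)*sqrt(22 + 25) = (-43/48 + 34)*sqrt(22 + 25) = 1589*sqrt(47)/48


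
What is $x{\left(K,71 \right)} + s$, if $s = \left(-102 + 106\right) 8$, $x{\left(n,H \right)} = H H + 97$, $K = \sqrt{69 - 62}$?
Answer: $5170$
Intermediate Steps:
$K = \sqrt{7} \approx 2.6458$
$x{\left(n,H \right)} = 97 + H^{2}$ ($x{\left(n,H \right)} = H^{2} + 97 = 97 + H^{2}$)
$s = 32$ ($s = 4 \cdot 8 = 32$)
$x{\left(K,71 \right)} + s = \left(97 + 71^{2}\right) + 32 = \left(97 + 5041\right) + 32 = 5138 + 32 = 5170$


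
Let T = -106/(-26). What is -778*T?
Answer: -41234/13 ≈ -3171.8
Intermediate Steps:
T = 53/13 (T = -106*(-1/26) = 53/13 ≈ 4.0769)
-778*T = -778*53/13 = -41234/13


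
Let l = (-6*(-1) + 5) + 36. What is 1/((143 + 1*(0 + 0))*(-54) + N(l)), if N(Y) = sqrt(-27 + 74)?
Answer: -7722/59629237 - sqrt(47)/59629237 ≈ -0.00012962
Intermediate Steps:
l = 47 (l = (6 + 5) + 36 = 11 + 36 = 47)
N(Y) = sqrt(47)
1/((143 + 1*(0 + 0))*(-54) + N(l)) = 1/((143 + 1*(0 + 0))*(-54) + sqrt(47)) = 1/((143 + 1*0)*(-54) + sqrt(47)) = 1/((143 + 0)*(-54) + sqrt(47)) = 1/(143*(-54) + sqrt(47)) = 1/(-7722 + sqrt(47))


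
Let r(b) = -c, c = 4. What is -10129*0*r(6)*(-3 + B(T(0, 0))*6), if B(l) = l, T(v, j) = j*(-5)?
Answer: 0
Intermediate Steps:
T(v, j) = -5*j
r(b) = -4 (r(b) = -1*4 = -4)
-10129*0*r(6)*(-3 + B(T(0, 0))*6) = -10129*0*(-4)*(-3 - 5*0*6) = -0*(-3 + 0*6) = -0*(-3 + 0) = -0*(-3) = -10129*0 = 0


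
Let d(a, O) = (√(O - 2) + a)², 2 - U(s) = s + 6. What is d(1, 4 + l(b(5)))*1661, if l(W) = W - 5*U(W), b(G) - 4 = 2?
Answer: 97999 + 3322*√58 ≈ 1.2330e+5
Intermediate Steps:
U(s) = -4 - s (U(s) = 2 - (s + 6) = 2 - (6 + s) = 2 + (-6 - s) = -4 - s)
b(G) = 6 (b(G) = 4 + 2 = 6)
l(W) = 20 + 6*W (l(W) = W - 5*(-4 - W) = W + (20 + 5*W) = 20 + 6*W)
d(a, O) = (a + √(-2 + O))² (d(a, O) = (√(-2 + O) + a)² = (a + √(-2 + O))²)
d(1, 4 + l(b(5)))*1661 = (1 + √(-2 + (4 + (20 + 6*6))))²*1661 = (1 + √(-2 + (4 + (20 + 36))))²*1661 = (1 + √(-2 + (4 + 56)))²*1661 = (1 + √(-2 + 60))²*1661 = (1 + √58)²*1661 = 1661*(1 + √58)²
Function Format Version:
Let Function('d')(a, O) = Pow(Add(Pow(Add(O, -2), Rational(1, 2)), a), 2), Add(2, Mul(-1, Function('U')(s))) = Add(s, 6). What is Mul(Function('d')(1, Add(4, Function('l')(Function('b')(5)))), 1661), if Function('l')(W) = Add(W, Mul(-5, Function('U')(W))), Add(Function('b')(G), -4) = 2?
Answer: Add(97999, Mul(3322, Pow(58, Rational(1, 2)))) ≈ 1.2330e+5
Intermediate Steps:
Function('U')(s) = Add(-4, Mul(-1, s)) (Function('U')(s) = Add(2, Mul(-1, Add(s, 6))) = Add(2, Mul(-1, Add(6, s))) = Add(2, Add(-6, Mul(-1, s))) = Add(-4, Mul(-1, s)))
Function('b')(G) = 6 (Function('b')(G) = Add(4, 2) = 6)
Function('l')(W) = Add(20, Mul(6, W)) (Function('l')(W) = Add(W, Mul(-5, Add(-4, Mul(-1, W)))) = Add(W, Add(20, Mul(5, W))) = Add(20, Mul(6, W)))
Function('d')(a, O) = Pow(Add(a, Pow(Add(-2, O), Rational(1, 2))), 2) (Function('d')(a, O) = Pow(Add(Pow(Add(-2, O), Rational(1, 2)), a), 2) = Pow(Add(a, Pow(Add(-2, O), Rational(1, 2))), 2))
Mul(Function('d')(1, Add(4, Function('l')(Function('b')(5)))), 1661) = Mul(Pow(Add(1, Pow(Add(-2, Add(4, Add(20, Mul(6, 6)))), Rational(1, 2))), 2), 1661) = Mul(Pow(Add(1, Pow(Add(-2, Add(4, Add(20, 36))), Rational(1, 2))), 2), 1661) = Mul(Pow(Add(1, Pow(Add(-2, Add(4, 56)), Rational(1, 2))), 2), 1661) = Mul(Pow(Add(1, Pow(Add(-2, 60), Rational(1, 2))), 2), 1661) = Mul(Pow(Add(1, Pow(58, Rational(1, 2))), 2), 1661) = Mul(1661, Pow(Add(1, Pow(58, Rational(1, 2))), 2))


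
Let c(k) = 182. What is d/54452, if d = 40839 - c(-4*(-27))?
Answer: 40657/54452 ≈ 0.74666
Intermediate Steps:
d = 40657 (d = 40839 - 1*182 = 40839 - 182 = 40657)
d/54452 = 40657/54452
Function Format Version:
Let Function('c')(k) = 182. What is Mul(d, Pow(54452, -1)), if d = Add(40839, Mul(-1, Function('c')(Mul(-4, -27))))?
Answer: Rational(40657, 54452) ≈ 0.74666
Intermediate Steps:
d = 40657 (d = Add(40839, Mul(-1, 182)) = Add(40839, -182) = 40657)
Mul(d, Pow(54452, -1)) = Mul(40657, Pow(54452, -1)) = Mul(40657, Rational(1, 54452)) = Rational(40657, 54452)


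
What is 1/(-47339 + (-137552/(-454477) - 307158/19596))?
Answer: -1484321882/70289130368227 ≈ -2.1117e-5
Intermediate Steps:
1/(-47339 + (-137552/(-454477) - 307158/19596)) = 1/(-47339 + (-137552*(-1/454477) - 307158*1/19596)) = 1/(-47339 + (137552/454477 - 51193/3266)) = 1/(-47339 - 22816796229/1484321882) = 1/(-70289130368227/1484321882) = -1484321882/70289130368227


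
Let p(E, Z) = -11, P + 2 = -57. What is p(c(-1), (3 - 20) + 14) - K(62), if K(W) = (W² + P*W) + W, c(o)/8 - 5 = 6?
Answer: -259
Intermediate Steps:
P = -59 (P = -2 - 57 = -59)
c(o) = 88 (c(o) = 40 + 8*6 = 40 + 48 = 88)
K(W) = W² - 58*W (K(W) = (W² - 59*W) + W = W² - 58*W)
p(c(-1), (3 - 20) + 14) - K(62) = -11 - 62*(-58 + 62) = -11 - 62*4 = -11 - 1*248 = -11 - 248 = -259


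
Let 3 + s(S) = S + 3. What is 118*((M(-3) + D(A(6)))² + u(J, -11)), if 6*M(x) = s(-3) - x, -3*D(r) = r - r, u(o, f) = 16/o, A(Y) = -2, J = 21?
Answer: 1888/21 ≈ 89.905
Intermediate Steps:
s(S) = S (s(S) = -3 + (S + 3) = -3 + (3 + S) = S)
D(r) = 0 (D(r) = -(r - r)/3 = -⅓*0 = 0)
M(x) = -½ - x/6 (M(x) = (-3 - x)/6 = -½ - x/6)
118*((M(-3) + D(A(6)))² + u(J, -11)) = 118*(((-½ - ⅙*(-3)) + 0)² + 16/21) = 118*(((-½ + ½) + 0)² + 16*(1/21)) = 118*((0 + 0)² + 16/21) = 118*(0² + 16/21) = 118*(0 + 16/21) = 118*(16/21) = 1888/21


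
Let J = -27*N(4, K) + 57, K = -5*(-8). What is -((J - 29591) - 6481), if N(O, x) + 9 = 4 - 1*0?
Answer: 35880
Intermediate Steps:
K = 40
N(O, x) = -5 (N(O, x) = -9 + (4 - 1*0) = -9 + (4 + 0) = -9 + 4 = -5)
J = 192 (J = -27*(-5) + 57 = 135 + 57 = 192)
-((J - 29591) - 6481) = -((192 - 29591) - 6481) = -(-29399 - 6481) = -1*(-35880) = 35880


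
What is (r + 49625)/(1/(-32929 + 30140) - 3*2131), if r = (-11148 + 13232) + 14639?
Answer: -92522286/8915039 ≈ -10.378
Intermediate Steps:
r = 16723 (r = 2084 + 14639 = 16723)
(r + 49625)/(1/(-32929 + 30140) - 3*2131) = (16723 + 49625)/(1/(-32929 + 30140) - 3*2131) = 66348/(1/(-2789) - 6393) = 66348/(-1/2789 - 6393) = 66348/(-17830078/2789) = 66348*(-2789/17830078) = -92522286/8915039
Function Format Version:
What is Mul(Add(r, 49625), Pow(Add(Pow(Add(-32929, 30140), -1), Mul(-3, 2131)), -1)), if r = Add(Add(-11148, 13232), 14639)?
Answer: Rational(-92522286, 8915039) ≈ -10.378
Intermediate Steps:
r = 16723 (r = Add(2084, 14639) = 16723)
Mul(Add(r, 49625), Pow(Add(Pow(Add(-32929, 30140), -1), Mul(-3, 2131)), -1)) = Mul(Add(16723, 49625), Pow(Add(Pow(Add(-32929, 30140), -1), Mul(-3, 2131)), -1)) = Mul(66348, Pow(Add(Pow(-2789, -1), -6393), -1)) = Mul(66348, Pow(Add(Rational(-1, 2789), -6393), -1)) = Mul(66348, Pow(Rational(-17830078, 2789), -1)) = Mul(66348, Rational(-2789, 17830078)) = Rational(-92522286, 8915039)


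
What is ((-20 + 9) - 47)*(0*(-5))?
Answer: 0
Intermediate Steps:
((-20 + 9) - 47)*(0*(-5)) = (-11 - 47)*0 = -58*0 = 0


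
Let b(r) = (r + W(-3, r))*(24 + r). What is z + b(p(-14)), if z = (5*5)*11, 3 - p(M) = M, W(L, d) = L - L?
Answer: 972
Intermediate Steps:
W(L, d) = 0
p(M) = 3 - M
b(r) = r*(24 + r) (b(r) = (r + 0)*(24 + r) = r*(24 + r))
z = 275 (z = 25*11 = 275)
z + b(p(-14)) = 275 + (3 - 1*(-14))*(24 + (3 - 1*(-14))) = 275 + (3 + 14)*(24 + (3 + 14)) = 275 + 17*(24 + 17) = 275 + 17*41 = 275 + 697 = 972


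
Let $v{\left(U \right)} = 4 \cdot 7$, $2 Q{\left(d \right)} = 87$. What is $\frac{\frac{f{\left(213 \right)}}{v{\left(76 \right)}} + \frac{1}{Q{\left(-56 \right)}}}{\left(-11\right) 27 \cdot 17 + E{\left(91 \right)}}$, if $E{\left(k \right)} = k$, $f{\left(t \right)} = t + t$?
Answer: $- \frac{277}{90132} \approx -0.0030733$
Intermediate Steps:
$Q{\left(d \right)} = \frac{87}{2}$ ($Q{\left(d \right)} = \frac{1}{2} \cdot 87 = \frac{87}{2}$)
$f{\left(t \right)} = 2 t$
$v{\left(U \right)} = 28$
$\frac{\frac{f{\left(213 \right)}}{v{\left(76 \right)}} + \frac{1}{Q{\left(-56 \right)}}}{\left(-11\right) 27 \cdot 17 + E{\left(91 \right)}} = \frac{\frac{2 \cdot 213}{28} + \frac{1}{\frac{87}{2}}}{\left(-11\right) 27 \cdot 17 + 91} = \frac{426 \cdot \frac{1}{28} + \frac{2}{87}}{\left(-297\right) 17 + 91} = \frac{\frac{213}{14} + \frac{2}{87}}{-5049 + 91} = \frac{18559}{1218 \left(-4958\right)} = \frac{18559}{1218} \left(- \frac{1}{4958}\right) = - \frac{277}{90132}$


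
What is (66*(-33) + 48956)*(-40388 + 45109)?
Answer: 220838938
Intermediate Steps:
(66*(-33) + 48956)*(-40388 + 45109) = (-2178 + 48956)*4721 = 46778*4721 = 220838938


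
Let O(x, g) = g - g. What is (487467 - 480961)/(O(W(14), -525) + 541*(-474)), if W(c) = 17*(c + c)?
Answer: -3253/128217 ≈ -0.025371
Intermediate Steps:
W(c) = 34*c (W(c) = 17*(2*c) = 34*c)
O(x, g) = 0
(487467 - 480961)/(O(W(14), -525) + 541*(-474)) = (487467 - 480961)/(0 + 541*(-474)) = 6506/(0 - 256434) = 6506/(-256434) = 6506*(-1/256434) = -3253/128217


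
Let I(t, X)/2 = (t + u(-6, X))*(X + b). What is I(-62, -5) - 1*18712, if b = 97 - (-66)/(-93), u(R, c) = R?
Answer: -964952/31 ≈ -31127.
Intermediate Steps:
b = 2985/31 (b = 97 - (-66)*(-1)/93 = 97 - 1*22/31 = 97 - 22/31 = 2985/31 ≈ 96.290)
I(t, X) = 2*(-6 + t)*(2985/31 + X) (I(t, X) = 2*((t - 6)*(X + 2985/31)) = 2*((-6 + t)*(2985/31 + X)) = 2*(-6 + t)*(2985/31 + X))
I(-62, -5) - 1*18712 = (-35820/31 - 12*(-5) + (5970/31)*(-62) + 2*(-5)*(-62)) - 1*18712 = (-35820/31 + 60 - 11940 + 620) - 18712 = -384880/31 - 18712 = -964952/31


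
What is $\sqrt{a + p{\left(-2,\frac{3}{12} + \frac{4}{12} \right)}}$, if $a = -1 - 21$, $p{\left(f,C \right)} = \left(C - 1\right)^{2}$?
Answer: $\frac{i \sqrt{3143}}{12} \approx 4.6719 i$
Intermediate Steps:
$p{\left(f,C \right)} = \left(-1 + C\right)^{2}$
$a = -22$ ($a = -1 - 21 = -22$)
$\sqrt{a + p{\left(-2,\frac{3}{12} + \frac{4}{12} \right)}} = \sqrt{-22 + \left(-1 + \left(\frac{3}{12} + \frac{4}{12}\right)\right)^{2}} = \sqrt{-22 + \left(-1 + \left(3 \cdot \frac{1}{12} + 4 \cdot \frac{1}{12}\right)\right)^{2}} = \sqrt{-22 + \left(-1 + \left(\frac{1}{4} + \frac{1}{3}\right)\right)^{2}} = \sqrt{-22 + \left(-1 + \frac{7}{12}\right)^{2}} = \sqrt{-22 + \left(- \frac{5}{12}\right)^{2}} = \sqrt{-22 + \frac{25}{144}} = \sqrt{- \frac{3143}{144}} = \frac{i \sqrt{3143}}{12}$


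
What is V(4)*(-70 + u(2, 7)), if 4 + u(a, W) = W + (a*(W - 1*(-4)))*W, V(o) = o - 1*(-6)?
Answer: 870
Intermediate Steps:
V(o) = 6 + o (V(o) = o + 6 = 6 + o)
u(a, W) = -4 + W + W*a*(4 + W) (u(a, W) = -4 + (W + (a*(W - 1*(-4)))*W) = -4 + (W + (a*(W + 4))*W) = -4 + (W + (a*(4 + W))*W) = -4 + (W + W*a*(4 + W)) = -4 + W + W*a*(4 + W))
V(4)*(-70 + u(2, 7)) = (6 + 4)*(-70 + (-4 + 7 + 2*7² + 4*7*2)) = 10*(-70 + (-4 + 7 + 2*49 + 56)) = 10*(-70 + (-4 + 7 + 98 + 56)) = 10*(-70 + 157) = 10*87 = 870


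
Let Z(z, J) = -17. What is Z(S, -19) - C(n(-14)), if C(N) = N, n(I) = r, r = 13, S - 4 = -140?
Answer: -30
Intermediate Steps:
S = -136 (S = 4 - 140 = -136)
n(I) = 13
Z(S, -19) - C(n(-14)) = -17 - 1*13 = -17 - 13 = -30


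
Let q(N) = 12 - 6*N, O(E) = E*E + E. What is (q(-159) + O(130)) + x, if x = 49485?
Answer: 67481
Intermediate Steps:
O(E) = E + E² (O(E) = E² + E = E + E²)
(q(-159) + O(130)) + x = ((12 - 6*(-159)) + 130*(1 + 130)) + 49485 = ((12 + 954) + 130*131) + 49485 = (966 + 17030) + 49485 = 17996 + 49485 = 67481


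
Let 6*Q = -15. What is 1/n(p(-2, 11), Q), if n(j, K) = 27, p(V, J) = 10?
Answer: 1/27 ≈ 0.037037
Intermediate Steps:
Q = -5/2 (Q = (⅙)*(-15) = -5/2 ≈ -2.5000)
1/n(p(-2, 11), Q) = 1/27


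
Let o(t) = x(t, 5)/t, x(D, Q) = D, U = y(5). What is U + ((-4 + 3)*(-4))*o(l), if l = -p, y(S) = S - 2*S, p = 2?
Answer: -1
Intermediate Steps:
y(S) = -S
l = -2 (l = -1*2 = -2)
U = -5 (U = -1*5 = -5)
o(t) = 1 (o(t) = t/t = 1)
U + ((-4 + 3)*(-4))*o(l) = -5 + ((-4 + 3)*(-4))*1 = -5 - 1*(-4)*1 = -5 + 4*1 = -5 + 4 = -1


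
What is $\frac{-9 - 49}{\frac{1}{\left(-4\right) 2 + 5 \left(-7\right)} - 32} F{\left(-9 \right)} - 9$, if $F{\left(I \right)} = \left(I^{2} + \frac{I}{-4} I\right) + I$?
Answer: $\frac{25927}{306} \approx 84.729$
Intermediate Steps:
$F{\left(I \right)} = I + \frac{3 I^{2}}{4}$ ($F{\left(I \right)} = \left(I^{2} + I \left(- \frac{1}{4}\right) I\right) + I = \left(I^{2} + - \frac{I}{4} I\right) + I = \left(I^{2} - \frac{I^{2}}{4}\right) + I = \frac{3 I^{2}}{4} + I = I + \frac{3 I^{2}}{4}$)
$\frac{-9 - 49}{\frac{1}{\left(-4\right) 2 + 5 \left(-7\right)} - 32} F{\left(-9 \right)} - 9 = \frac{-9 - 49}{\frac{1}{\left(-4\right) 2 + 5 \left(-7\right)} - 32} \cdot \frac{1}{4} \left(-9\right) \left(4 + 3 \left(-9\right)\right) - 9 = - \frac{58}{\frac{1}{-8 - 35} - 32} \cdot \frac{1}{4} \left(-9\right) \left(4 - 27\right) - 9 = - \frac{58}{\frac{1}{-43} - 32} \cdot \frac{1}{4} \left(-9\right) \left(-23\right) - 9 = - \frac{58}{- \frac{1}{43} - 32} \cdot \frac{207}{4} - 9 = - \frac{58}{- \frac{1377}{43}} \cdot \frac{207}{4} - 9 = \left(-58\right) \left(- \frac{43}{1377}\right) \frac{207}{4} - 9 = \frac{2494}{1377} \cdot \frac{207}{4} - 9 = \frac{28681}{306} - 9 = \frac{25927}{306}$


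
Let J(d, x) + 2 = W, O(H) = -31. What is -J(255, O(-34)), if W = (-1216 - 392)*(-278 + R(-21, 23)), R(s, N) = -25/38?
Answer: -8513518/19 ≈ -4.4808e+5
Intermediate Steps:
R(s, N) = -25/38 (R(s, N) = -25*1/38 = -25/38)
W = 8513556/19 (W = (-1216 - 392)*(-278 - 25/38) = -1608*(-10589/38) = 8513556/19 ≈ 4.4808e+5)
J(d, x) = 8513518/19 (J(d, x) = -2 + 8513556/19 = 8513518/19)
-J(255, O(-34)) = -1*8513518/19 = -8513518/19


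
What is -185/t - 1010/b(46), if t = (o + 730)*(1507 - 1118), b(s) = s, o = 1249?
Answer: -388768910/17706113 ≈ -21.957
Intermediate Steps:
t = 769831 (t = (1249 + 730)*(1507 - 1118) = 1979*389 = 769831)
-185/t - 1010/b(46) = -185/769831 - 1010/46 = -185*1/769831 - 1010*1/46 = -185/769831 - 505/23 = -388768910/17706113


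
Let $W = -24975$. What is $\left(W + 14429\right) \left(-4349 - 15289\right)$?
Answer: $207102348$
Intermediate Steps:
$\left(W + 14429\right) \left(-4349 - 15289\right) = \left(-24975 + 14429\right) \left(-4349 - 15289\right) = \left(-10546\right) \left(-19638\right) = 207102348$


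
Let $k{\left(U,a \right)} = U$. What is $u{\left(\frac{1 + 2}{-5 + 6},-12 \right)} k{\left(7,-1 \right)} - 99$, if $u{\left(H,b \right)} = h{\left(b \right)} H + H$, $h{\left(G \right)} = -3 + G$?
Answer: $-393$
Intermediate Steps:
$u{\left(H,b \right)} = H + H \left(-3 + b\right)$ ($u{\left(H,b \right)} = \left(-3 + b\right) H + H = H \left(-3 + b\right) + H = H + H \left(-3 + b\right)$)
$u{\left(\frac{1 + 2}{-5 + 6},-12 \right)} k{\left(7,-1 \right)} - 99 = \frac{1 + 2}{-5 + 6} \left(-2 - 12\right) 7 - 99 = \frac{3}{1} \left(-14\right) 7 - 99 = 3 \cdot 1 \left(-14\right) 7 - 99 = 3 \left(-14\right) 7 - 99 = \left(-42\right) 7 - 99 = -294 - 99 = -393$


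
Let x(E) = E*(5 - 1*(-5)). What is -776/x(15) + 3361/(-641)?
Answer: -500783/48075 ≈ -10.417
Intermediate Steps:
x(E) = 10*E (x(E) = E*(5 + 5) = E*10 = 10*E)
-776/x(15) + 3361/(-641) = -776/(10*15) + 3361/(-641) = -776/150 + 3361*(-1/641) = -776*1/150 - 3361/641 = -388/75 - 3361/641 = -500783/48075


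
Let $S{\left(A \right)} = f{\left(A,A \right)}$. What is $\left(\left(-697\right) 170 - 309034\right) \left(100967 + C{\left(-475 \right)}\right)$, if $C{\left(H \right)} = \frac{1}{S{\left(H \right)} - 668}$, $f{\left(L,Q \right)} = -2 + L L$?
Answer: $- \frac{3236788691006888}{74985} \approx -4.3166 \cdot 10^{10}$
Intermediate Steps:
$f{\left(L,Q \right)} = -2 + L^{2}$
$S{\left(A \right)} = -2 + A^{2}$
$C{\left(H \right)} = \frac{1}{-670 + H^{2}}$ ($C{\left(H \right)} = \frac{1}{\left(-2 + H^{2}\right) - 668} = \frac{1}{-670 + H^{2}}$)
$\left(\left(-697\right) 170 - 309034\right) \left(100967 + C{\left(-475 \right)}\right) = \left(\left(-697\right) 170 - 309034\right) \left(100967 + \frac{1}{-670 + \left(-475\right)^{2}}\right) = \left(-118490 - 309034\right) \left(100967 + \frac{1}{-670 + 225625}\right) = - 427524 \left(100967 + \frac{1}{224955}\right) = \left(-427524\right) \frac{22713031486}{224955} = - \frac{3236788691006888}{74985}$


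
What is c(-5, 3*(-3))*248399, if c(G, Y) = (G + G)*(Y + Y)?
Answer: 44711820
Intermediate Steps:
c(G, Y) = 4*G*Y (c(G, Y) = (2*G)*(2*Y) = 4*G*Y)
c(-5, 3*(-3))*248399 = (4*(-5)*(3*(-3)))*248399 = (4*(-5)*(-9))*248399 = 180*248399 = 44711820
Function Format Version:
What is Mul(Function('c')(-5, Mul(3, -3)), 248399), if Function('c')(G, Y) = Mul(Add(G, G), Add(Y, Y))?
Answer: 44711820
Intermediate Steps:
Function('c')(G, Y) = Mul(4, G, Y) (Function('c')(G, Y) = Mul(Mul(2, G), Mul(2, Y)) = Mul(4, G, Y))
Mul(Function('c')(-5, Mul(3, -3)), 248399) = Mul(Mul(4, -5, Mul(3, -3)), 248399) = Mul(Mul(4, -5, -9), 248399) = Mul(180, 248399) = 44711820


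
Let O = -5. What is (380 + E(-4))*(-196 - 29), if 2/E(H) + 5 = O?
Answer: -85455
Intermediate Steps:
E(H) = -⅕ (E(H) = 2/(-5 - 5) = 2/(-10) = 2*(-⅒) = -⅕)
(380 + E(-4))*(-196 - 29) = (380 - ⅕)*(-196 - 29) = (1899/5)*(-225) = -85455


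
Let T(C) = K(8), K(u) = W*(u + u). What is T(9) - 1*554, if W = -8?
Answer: -682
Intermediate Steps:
K(u) = -16*u (K(u) = -8*(u + u) = -16*u)
T(C) = -128 (T(C) = -16*8 = -128)
T(9) - 1*554 = -128 - 1*554 = -128 - 554 = -682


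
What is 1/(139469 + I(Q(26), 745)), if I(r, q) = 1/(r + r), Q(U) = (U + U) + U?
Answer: 156/21757165 ≈ 7.1700e-6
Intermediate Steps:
Q(U) = 3*U (Q(U) = 2*U + U = 3*U)
I(r, q) = 1/(2*r)
1/(139469 + I(Q(26), 745)) = 1/(139469 + 1/(2*((3*26)))) = 1/(139469 + (½)/78) = 1/(139469 + (½)*(1/78)) = 1/(139469 + 1/156) = 1/(21757165/156) = 156/21757165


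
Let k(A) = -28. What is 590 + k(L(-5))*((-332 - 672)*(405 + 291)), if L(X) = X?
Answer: 19566542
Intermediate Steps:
590 + k(L(-5))*((-332 - 672)*(405 + 291)) = 590 - 28*(-332 - 672)*(405 + 291) = 590 - (-28112)*696 = 590 - 28*(-698784) = 590 + 19565952 = 19566542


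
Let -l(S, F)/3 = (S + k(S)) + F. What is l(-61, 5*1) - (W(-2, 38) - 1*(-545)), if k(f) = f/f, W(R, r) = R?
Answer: -378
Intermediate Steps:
k(f) = 1
l(S, F) = -3 - 3*F - 3*S (l(S, F) = -3*((S + 1) + F) = -3*((1 + S) + F) = -3*(1 + F + S) = -3 - 3*F - 3*S)
l(-61, 5*1) - (W(-2, 38) - 1*(-545)) = (-3 - 15 - 3*(-61)) - (-2 - 1*(-545)) = (-3 - 3*5 + 183) - (-2 + 545) = (-3 - 15 + 183) - 1*543 = 165 - 543 = -378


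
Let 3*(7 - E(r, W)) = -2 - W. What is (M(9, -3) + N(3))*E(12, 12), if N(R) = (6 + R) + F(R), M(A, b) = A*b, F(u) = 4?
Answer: -490/3 ≈ -163.33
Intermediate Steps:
E(r, W) = 23/3 + W/3 (E(r, W) = 7 - (-2 - W)/3 = 7 + (⅔ + W/3) = 23/3 + W/3)
N(R) = 10 + R (N(R) = (6 + R) + 4 = 10 + R)
(M(9, -3) + N(3))*E(12, 12) = (9*(-3) + (10 + 3))*(23/3 + (⅓)*12) = (-27 + 13)*(23/3 + 4) = -14*35/3 = -490/3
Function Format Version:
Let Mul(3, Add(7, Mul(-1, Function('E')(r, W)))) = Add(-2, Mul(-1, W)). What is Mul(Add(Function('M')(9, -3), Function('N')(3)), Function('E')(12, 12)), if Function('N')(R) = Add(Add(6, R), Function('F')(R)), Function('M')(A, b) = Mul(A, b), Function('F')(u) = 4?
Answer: Rational(-490, 3) ≈ -163.33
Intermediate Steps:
Function('E')(r, W) = Add(Rational(23, 3), Mul(Rational(1, 3), W)) (Function('E')(r, W) = Add(7, Mul(Rational(-1, 3), Add(-2, Mul(-1, W)))) = Add(7, Add(Rational(2, 3), Mul(Rational(1, 3), W))) = Add(Rational(23, 3), Mul(Rational(1, 3), W)))
Function('N')(R) = Add(10, R) (Function('N')(R) = Add(Add(6, R), 4) = Add(10, R))
Mul(Add(Function('M')(9, -3), Function('N')(3)), Function('E')(12, 12)) = Mul(Add(Mul(9, -3), Add(10, 3)), Add(Rational(23, 3), Mul(Rational(1, 3), 12))) = Mul(Add(-27, 13), Add(Rational(23, 3), 4)) = Mul(-14, Rational(35, 3)) = Rational(-490, 3)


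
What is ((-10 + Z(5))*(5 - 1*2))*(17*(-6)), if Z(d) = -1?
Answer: 3366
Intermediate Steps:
((-10 + Z(5))*(5 - 1*2))*(17*(-6)) = ((-10 - 1)*(5 - 1*2))*(17*(-6)) = -11*(5 - 2)*(-102) = -11*3*(-102) = -33*(-102) = 3366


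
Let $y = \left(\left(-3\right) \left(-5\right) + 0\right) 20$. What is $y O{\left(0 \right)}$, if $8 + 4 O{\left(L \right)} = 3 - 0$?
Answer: $-375$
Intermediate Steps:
$O{\left(L \right)} = - \frac{5}{4}$ ($O{\left(L \right)} = -2 + \frac{3 - 0}{4} = -2 + \frac{3 + 0}{4} = -2 + \frac{1}{4} \cdot 3 = -2 + \frac{3}{4} = - \frac{5}{4}$)
$y = 300$ ($y = \left(15 + 0\right) 20 = 15 \cdot 20 = 300$)
$y O{\left(0 \right)} = 300 \left(- \frac{5}{4}\right) = -375$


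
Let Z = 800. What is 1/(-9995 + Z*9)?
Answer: -1/2795 ≈ -0.00035778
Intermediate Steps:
1/(-9995 + Z*9) = 1/(-9995 + 800*9) = 1/(-9995 + 7200) = 1/(-2795) = -1/2795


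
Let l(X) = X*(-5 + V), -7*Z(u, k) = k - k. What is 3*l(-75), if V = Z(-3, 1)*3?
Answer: 1125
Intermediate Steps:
Z(u, k) = 0 (Z(u, k) = -(k - k)/7 = -⅐*0 = 0)
V = 0 (V = 0*3 = 0)
l(X) = -5*X (l(X) = X*(-5 + 0) = X*(-5) = -5*X)
3*l(-75) = 3*(-5*(-75)) = 3*375 = 1125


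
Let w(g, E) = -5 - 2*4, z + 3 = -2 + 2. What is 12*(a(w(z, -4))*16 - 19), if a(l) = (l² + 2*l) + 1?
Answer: 27420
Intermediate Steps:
z = -3 (z = -3 + (-2 + 2) = -3 + 0 = -3)
w(g, E) = -13 (w(g, E) = -5 - 8 = -13)
a(l) = 1 + l² + 2*l
12*(a(w(z, -4))*16 - 19) = 12*((1 + (-13)² + 2*(-13))*16 - 19) = 12*((1 + 169 - 26)*16 - 19) = 12*(144*16 - 19) = 12*(2304 - 19) = 12*2285 = 27420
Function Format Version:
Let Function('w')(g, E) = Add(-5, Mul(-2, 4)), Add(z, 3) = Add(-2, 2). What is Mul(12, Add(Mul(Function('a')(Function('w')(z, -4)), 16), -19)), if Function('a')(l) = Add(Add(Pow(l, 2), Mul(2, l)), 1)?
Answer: 27420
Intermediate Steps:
z = -3 (z = Add(-3, Add(-2, 2)) = Add(-3, 0) = -3)
Function('w')(g, E) = -13 (Function('w')(g, E) = Add(-5, -8) = -13)
Function('a')(l) = Add(1, Pow(l, 2), Mul(2, l))
Mul(12, Add(Mul(Function('a')(Function('w')(z, -4)), 16), -19)) = Mul(12, Add(Mul(Add(1, Pow(-13, 2), Mul(2, -13)), 16), -19)) = Mul(12, Add(Mul(Add(1, 169, -26), 16), -19)) = Mul(12, Add(Mul(144, 16), -19)) = Mul(12, Add(2304, -19)) = Mul(12, 2285) = 27420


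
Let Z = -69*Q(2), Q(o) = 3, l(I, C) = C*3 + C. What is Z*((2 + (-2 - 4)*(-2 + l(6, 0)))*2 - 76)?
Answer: 9936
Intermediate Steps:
l(I, C) = 4*C (l(I, C) = 3*C + C = 4*C)
Z = -207 (Z = -69*3 = -207)
Z*((2 + (-2 - 4)*(-2 + l(6, 0)))*2 - 76) = -207*((2 + (-2 - 4)*(-2 + 4*0))*2 - 76) = -207*((2 - 6*(-2 + 0))*2 - 76) = -207*((2 - 6*(-2))*2 - 76) = -207*((2 + 12)*2 - 76) = -207*(14*2 - 76) = -207*(28 - 76) = -207*(-48) = 9936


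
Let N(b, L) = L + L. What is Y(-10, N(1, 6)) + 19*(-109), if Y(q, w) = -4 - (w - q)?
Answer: -2097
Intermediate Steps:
N(b, L) = 2*L
Y(q, w) = -4 + q - w (Y(q, w) = -4 + (q - w) = -4 + q - w)
Y(-10, N(1, 6)) + 19*(-109) = (-4 - 10 - 2*6) + 19*(-109) = (-4 - 10 - 1*12) - 2071 = (-4 - 10 - 12) - 2071 = -26 - 2071 = -2097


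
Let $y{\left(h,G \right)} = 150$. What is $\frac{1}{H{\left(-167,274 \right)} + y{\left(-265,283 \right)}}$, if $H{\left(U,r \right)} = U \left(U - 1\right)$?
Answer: $\frac{1}{28206} \approx 3.5453 \cdot 10^{-5}$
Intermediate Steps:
$H{\left(U,r \right)} = U \left(-1 + U\right)$
$\frac{1}{H{\left(-167,274 \right)} + y{\left(-265,283 \right)}} = \frac{1}{- 167 \left(-1 - 167\right) + 150} = \frac{1}{\left(-167\right) \left(-168\right) + 150} = \frac{1}{28056 + 150} = \frac{1}{28206}$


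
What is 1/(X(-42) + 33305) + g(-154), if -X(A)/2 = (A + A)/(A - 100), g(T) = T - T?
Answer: 71/2364571 ≈ 3.0027e-5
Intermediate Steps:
g(T) = 0
X(A) = -4*A/(-100 + A) (X(A) = -2*(A + A)/(A - 100) = -2*2*A/(-100 + A) = -4*A/(-100 + A))
1/(X(-42) + 33305) + g(-154) = 1/(-4*(-42)/(-100 - 42) + 33305) + 0 = 1/(-4*(-42)/(-142) + 33305) + 0 = 1/(-4*(-42)*(-1/142) + 33305) + 0 = 1/(-84/71 + 33305) + 0 = 1/(2364571/71) + 0 = 71/2364571 + 0 = 71/2364571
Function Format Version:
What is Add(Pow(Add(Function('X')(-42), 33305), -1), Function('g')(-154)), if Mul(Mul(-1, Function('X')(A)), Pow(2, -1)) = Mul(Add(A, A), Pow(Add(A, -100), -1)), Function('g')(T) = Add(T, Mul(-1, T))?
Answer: Rational(71, 2364571) ≈ 3.0027e-5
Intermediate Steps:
Function('g')(T) = 0
Function('X')(A) = Mul(-4, A, Pow(Add(-100, A), -1)) (Function('X')(A) = Mul(-2, Mul(Add(A, A), Pow(Add(A, -100), -1))) = Mul(-2, Mul(Mul(2, A), Pow(Add(-100, A), -1))) = Mul(-2, Mul(2, A, Pow(Add(-100, A), -1))) = Mul(-4, A, Pow(Add(-100, A), -1)))
Add(Pow(Add(Function('X')(-42), 33305), -1), Function('g')(-154)) = Add(Pow(Add(Mul(-4, -42, Pow(Add(-100, -42), -1)), 33305), -1), 0) = Add(Pow(Add(Mul(-4, -42, Pow(-142, -1)), 33305), -1), 0) = Add(Pow(Add(Mul(-4, -42, Rational(-1, 142)), 33305), -1), 0) = Add(Pow(Add(Rational(-84, 71), 33305), -1), 0) = Add(Pow(Rational(2364571, 71), -1), 0) = Add(Rational(71, 2364571), 0) = Rational(71, 2364571)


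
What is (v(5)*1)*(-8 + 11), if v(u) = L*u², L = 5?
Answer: 375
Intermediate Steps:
v(u) = 5*u²
(v(5)*1)*(-8 + 11) = ((5*5²)*1)*(-8 + 11) = ((5*25)*1)*3 = (125*1)*3 = 125*3 = 375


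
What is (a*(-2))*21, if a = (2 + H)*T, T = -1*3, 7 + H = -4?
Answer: -1134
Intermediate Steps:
H = -11 (H = -7 - 4 = -11)
T = -3
a = 27 (a = (2 - 11)*(-3) = -9*(-3) = 27)
(a*(-2))*21 = (27*(-2))*21 = -54*21 = -1134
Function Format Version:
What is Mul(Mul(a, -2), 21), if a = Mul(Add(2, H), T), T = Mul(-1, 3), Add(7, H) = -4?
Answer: -1134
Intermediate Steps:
H = -11 (H = Add(-7, -4) = -11)
T = -3
a = 27 (a = Mul(Add(2, -11), -3) = Mul(-9, -3) = 27)
Mul(Mul(a, -2), 21) = Mul(Mul(27, -2), 21) = Mul(-54, 21) = -1134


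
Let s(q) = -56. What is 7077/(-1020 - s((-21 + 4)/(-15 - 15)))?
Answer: -7077/964 ≈ -7.3413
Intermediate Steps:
7077/(-1020 - s((-21 + 4)/(-15 - 15))) = 7077/(-1020 - 1*(-56)) = 7077/(-1020 + 56) = 7077/(-964) = 7077*(-1/964) = -7077/964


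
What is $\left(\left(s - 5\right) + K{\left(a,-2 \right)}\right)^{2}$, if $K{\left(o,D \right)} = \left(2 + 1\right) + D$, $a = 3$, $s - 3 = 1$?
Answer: $0$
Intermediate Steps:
$s = 4$ ($s = 3 + 1 = 4$)
$K{\left(o,D \right)} = 3 + D$
$\left(\left(s - 5\right) + K{\left(a,-2 \right)}\right)^{2} = \left(\left(4 - 5\right) + \left(3 - 2\right)\right)^{2} = \left(-1 + 1\right)^{2} = 0^{2} = 0$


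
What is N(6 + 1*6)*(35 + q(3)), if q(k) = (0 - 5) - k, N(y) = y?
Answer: 324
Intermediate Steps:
q(k) = -5 - k
N(6 + 1*6)*(35 + q(3)) = (6 + 1*6)*(35 + (-5 - 1*3)) = (6 + 6)*(35 + (-5 - 3)) = 12*(35 - 8) = 12*27 = 324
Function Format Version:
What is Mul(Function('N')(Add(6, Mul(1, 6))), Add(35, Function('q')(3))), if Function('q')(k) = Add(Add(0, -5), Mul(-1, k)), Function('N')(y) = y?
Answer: 324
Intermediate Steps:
Function('q')(k) = Add(-5, Mul(-1, k))
Mul(Function('N')(Add(6, Mul(1, 6))), Add(35, Function('q')(3))) = Mul(Add(6, Mul(1, 6)), Add(35, Add(-5, Mul(-1, 3)))) = Mul(Add(6, 6), Add(35, Add(-5, -3))) = Mul(12, Add(35, -8)) = Mul(12, 27) = 324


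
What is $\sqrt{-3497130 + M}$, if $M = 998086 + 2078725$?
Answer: $i \sqrt{420319} \approx 648.32 i$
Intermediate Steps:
$M = 3076811$
$\sqrt{-3497130 + M} = \sqrt{-3497130 + 3076811} = \sqrt{-420319} = i \sqrt{420319}$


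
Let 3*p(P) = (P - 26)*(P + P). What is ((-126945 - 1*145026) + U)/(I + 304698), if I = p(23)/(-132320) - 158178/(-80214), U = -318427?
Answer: -522202921829920/269505004785487 ≈ -1.9376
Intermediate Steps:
p(P) = 2*P*(-26 + P)/3 (p(P) = ((P - 26)*(P + P))/3 = ((-26 + P)*(2*P))/3 = (2*P*(-26 + P))/3 = 2*P*(-26 + P)/3)
I = 1744483567/884493040 (I = ((2/3)*23*(-26 + 23))/(-132320) - 158178/(-80214) = ((2/3)*23*(-3))*(-1/132320) - 158178*(-1/80214) = -46*(-1/132320) + 26363/13369 = 23/66160 + 26363/13369 = 1744483567/884493040 ≈ 1.9723)
((-126945 - 1*145026) + U)/(I + 304698) = ((-126945 - 1*145026) - 318427)/(1744483567/884493040 + 304698) = ((-126945 - 145026) - 318427)/(269505004785487/884493040) = (-271971 - 318427)*(884493040/269505004785487) = -590398*884493040/269505004785487 = -522202921829920/269505004785487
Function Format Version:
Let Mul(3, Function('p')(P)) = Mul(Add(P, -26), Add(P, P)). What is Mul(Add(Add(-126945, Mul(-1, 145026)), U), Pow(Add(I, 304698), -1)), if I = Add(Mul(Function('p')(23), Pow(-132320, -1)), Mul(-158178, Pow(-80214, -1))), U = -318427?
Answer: Rational(-522202921829920, 269505004785487) ≈ -1.9376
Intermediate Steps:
Function('p')(P) = Mul(Rational(2, 3), P, Add(-26, P)) (Function('p')(P) = Mul(Rational(1, 3), Mul(Add(P, -26), Add(P, P))) = Mul(Rational(1, 3), Mul(Add(-26, P), Mul(2, P))) = Mul(Rational(1, 3), Mul(2, P, Add(-26, P))) = Mul(Rational(2, 3), P, Add(-26, P)))
I = Rational(1744483567, 884493040) (I = Add(Mul(Mul(Rational(2, 3), 23, Add(-26, 23)), Pow(-132320, -1)), Mul(-158178, Pow(-80214, -1))) = Add(Mul(Mul(Rational(2, 3), 23, -3), Rational(-1, 132320)), Mul(-158178, Rational(-1, 80214))) = Add(Mul(-46, Rational(-1, 132320)), Rational(26363, 13369)) = Add(Rational(23, 66160), Rational(26363, 13369)) = Rational(1744483567, 884493040) ≈ 1.9723)
Mul(Add(Add(-126945, Mul(-1, 145026)), U), Pow(Add(I, 304698), -1)) = Mul(Add(Add(-126945, Mul(-1, 145026)), -318427), Pow(Add(Rational(1744483567, 884493040), 304698), -1)) = Mul(Add(Add(-126945, -145026), -318427), Pow(Rational(269505004785487, 884493040), -1)) = Mul(Add(-271971, -318427), Rational(884493040, 269505004785487)) = Mul(-590398, Rational(884493040, 269505004785487)) = Rational(-522202921829920, 269505004785487)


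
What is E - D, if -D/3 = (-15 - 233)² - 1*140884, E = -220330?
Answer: -458470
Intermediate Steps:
D = 238140 (D = -3*((-15 - 233)² - 1*140884) = -3*((-248)² - 140884) = -3*(61504 - 140884) = -3*(-79380) = 238140)
E - D = -220330 - 1*238140 = -220330 - 238140 = -458470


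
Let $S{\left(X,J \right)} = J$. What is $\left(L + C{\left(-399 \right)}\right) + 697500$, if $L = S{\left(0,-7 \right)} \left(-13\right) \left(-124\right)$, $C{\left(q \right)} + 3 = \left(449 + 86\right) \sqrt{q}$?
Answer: $686213 + 535 i \sqrt{399} \approx 6.8621 \cdot 10^{5} + 10687.0 i$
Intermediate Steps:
$C{\left(q \right)} = -3 + 535 \sqrt{q}$ ($C{\left(q \right)} = -3 + \left(449 + 86\right) \sqrt{q} = -3 + 535 \sqrt{q}$)
$L = -11284$ ($L = \left(-7\right) \left(-13\right) \left(-124\right) = 91 \left(-124\right) = -11284$)
$\left(L + C{\left(-399 \right)}\right) + 697500 = \left(-11284 - \left(3 - 535 \sqrt{-399}\right)\right) + 697500 = \left(-11284 - \left(3 - 535 i \sqrt{399}\right)\right) + 697500 = \left(-11287 + 535 i \sqrt{399}\right) + 697500 = 686213 + 535 i \sqrt{399}$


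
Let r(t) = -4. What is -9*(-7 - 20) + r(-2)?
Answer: 239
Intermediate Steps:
-9*(-7 - 20) + r(-2) = -9*(-7 - 20) - 4 = -9*(-27) - 4 = 243 - 4 = 239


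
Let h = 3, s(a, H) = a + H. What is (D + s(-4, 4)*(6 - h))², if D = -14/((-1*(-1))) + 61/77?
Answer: 1034289/5929 ≈ 174.45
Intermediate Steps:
s(a, H) = H + a
D = -1017/77 (D = -14/1 + 61*(1/77) = -14*1 + 61/77 = -14 + 61/77 = -1017/77 ≈ -13.208)
(D + s(-4, 4)*(6 - h))² = (-1017/77 + (4 - 4)*(6 - 1*3))² = (-1017/77 + 0*(6 - 3))² = (-1017/77 + 0*3)² = (-1017/77 + 0)² = (-1017/77)² = 1034289/5929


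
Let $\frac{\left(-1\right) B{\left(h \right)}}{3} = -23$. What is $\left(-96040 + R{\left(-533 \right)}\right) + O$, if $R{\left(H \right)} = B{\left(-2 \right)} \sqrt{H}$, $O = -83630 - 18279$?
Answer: $-197949 + 69 i \sqrt{533} \approx -1.9795 \cdot 10^{5} + 1593.0 i$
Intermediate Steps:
$B{\left(h \right)} = 69$ ($B{\left(h \right)} = \left(-3\right) \left(-23\right) = 69$)
$O = -101909$ ($O = -83630 - 18279 = -101909$)
$R{\left(H \right)} = 69 \sqrt{H}$
$\left(-96040 + R{\left(-533 \right)}\right) + O = \left(-96040 + 69 \sqrt{-533}\right) - 101909 = \left(-96040 + 69 i \sqrt{533}\right) - 101909 = -197949 + 69 i \sqrt{533}$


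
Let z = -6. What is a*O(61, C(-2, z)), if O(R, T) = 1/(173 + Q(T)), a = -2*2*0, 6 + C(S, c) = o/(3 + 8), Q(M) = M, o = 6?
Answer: 0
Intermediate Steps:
C(S, c) = -60/11 (C(S, c) = -6 + 6/(3 + 8) = -6 + 6/11 = -60/11)
a = 0 (a = -4*0 = 0)
O(R, T) = 1/(173 + T)
a*O(61, C(-2, z)) = 0/(173 - 60/11) = 0/(1843/11) = 0*(11/1843) = 0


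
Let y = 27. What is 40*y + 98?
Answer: 1178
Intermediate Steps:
40*y + 98 = 40*27 + 98 = 1080 + 98 = 1178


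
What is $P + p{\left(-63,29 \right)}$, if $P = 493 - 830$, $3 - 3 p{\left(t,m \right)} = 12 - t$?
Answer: $-361$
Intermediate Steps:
$p{\left(t,m \right)} = -3 + \frac{t}{3}$ ($p{\left(t,m \right)} = 1 - \frac{12 - t}{3} = 1 + \left(-4 + \frac{t}{3}\right) = -3 + \frac{t}{3}$)
$P = -337$
$P + p{\left(-63,29 \right)} = -337 + \left(-3 + \frac{1}{3} \left(-63\right)\right) = -337 - 24 = -361$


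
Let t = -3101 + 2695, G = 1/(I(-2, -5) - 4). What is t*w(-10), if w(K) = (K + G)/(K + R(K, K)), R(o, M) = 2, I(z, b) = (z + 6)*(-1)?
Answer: -16443/32 ≈ -513.84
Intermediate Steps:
I(z, b) = -6 - z (I(z, b) = (6 + z)*(-1) = -6 - z)
G = -1/8 (G = 1/((-6 - 1*(-2)) - 4) = 1/((-6 + 2) - 4) = 1/(-4 - 4) = 1/(-8) = -1/8 ≈ -0.12500)
t = -406
w(K) = (-1/8 + K)/(2 + K) (w(K) = (K - 1/8)/(K + 2) = (-1/8 + K)/(2 + K))
t*w(-10) = -406*(-1/8 - 10)/(2 - 10) = -406*(-81)/((-8)*8) = -(-203)*(-81)/(4*8) = -406*81/64 = -16443/32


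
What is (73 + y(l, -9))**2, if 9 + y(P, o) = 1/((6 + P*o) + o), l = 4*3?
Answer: 50452609/12321 ≈ 4094.8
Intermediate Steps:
l = 12
y(P, o) = -9 + 1/(6 + o + P*o) (y(P, o) = -9 + 1/((6 + P*o) + o) = -9 + 1/(6 + o + P*o))
(73 + y(l, -9))**2 = (73 + (-53 - 9*(-9) - 9*12*(-9))/(6 - 9 + 12*(-9)))**2 = (73 + (-53 + 81 + 972)/(6 - 9 - 108))**2 = (73 + 1000/(-111))**2 = (73 - 1/111*1000)**2 = (73 - 1000/111)**2 = (7103/111)**2 = 50452609/12321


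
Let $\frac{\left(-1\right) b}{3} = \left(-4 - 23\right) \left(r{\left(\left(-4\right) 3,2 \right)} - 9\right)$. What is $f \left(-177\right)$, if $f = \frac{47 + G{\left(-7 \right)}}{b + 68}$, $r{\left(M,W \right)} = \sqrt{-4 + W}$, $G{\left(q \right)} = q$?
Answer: $\frac{4679880}{450043} + \frac{573480 i \sqrt{2}}{450043} \approx 10.399 + 1.8021 i$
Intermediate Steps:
$b = -729 + 81 i \sqrt{2}$ ($b = - 3 \left(-4 - 23\right) \left(\sqrt{-4 + 2} - 9\right) = - 3 \left(- 27 \left(\sqrt{-2} - 9\right)\right) = - 3 \left(- 27 \left(i \sqrt{2} - 9\right)\right) = - 3 \left(- 27 \left(-9 + i \sqrt{2}\right)\right) = - 3 \left(243 - 27 i \sqrt{2}\right) = -729 + 81 i \sqrt{2} \approx -729.0 + 114.55 i$)
$f = \frac{40}{-661 + 81 i \sqrt{2}}$ ($f = \frac{47 - 7}{\left(-729 + 81 i \sqrt{2}\right) + 68} = \frac{40}{-661 + 81 i \sqrt{2}} \approx -0.05875 - 0.010181 i$)
$f \left(-177\right) = \left(- \frac{26440}{450043} - \frac{3240 i \sqrt{2}}{450043}\right) \left(-177\right) = \frac{4679880}{450043} + \frac{573480 i \sqrt{2}}{450043}$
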